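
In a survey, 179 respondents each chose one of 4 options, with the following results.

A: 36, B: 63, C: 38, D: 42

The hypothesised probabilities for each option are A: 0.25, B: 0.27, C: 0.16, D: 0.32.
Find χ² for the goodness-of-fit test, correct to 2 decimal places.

13.30

Expected counts E_i = n·p_i: 179×0.25 = 44.75, 179×0.27 = 48.33, 179×0.16 = 28.64, 179×0.32 = 57.28.
cat         O        E   (O−E)²/E
A          36    44.75      1.711
B          63    48.33      4.453
C          38    28.64      3.059
D          42    57.28      4.076
Sum = 13.30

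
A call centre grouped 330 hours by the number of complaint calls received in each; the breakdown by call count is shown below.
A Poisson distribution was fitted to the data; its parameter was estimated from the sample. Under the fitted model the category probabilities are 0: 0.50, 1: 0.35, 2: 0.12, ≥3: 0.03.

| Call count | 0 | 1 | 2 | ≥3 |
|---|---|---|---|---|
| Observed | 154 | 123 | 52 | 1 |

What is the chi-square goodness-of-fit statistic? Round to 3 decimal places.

13.104

Expected counts E_i = n·p_i: 330×0.50 = 165, 330×0.35 = 115.5, 330×0.12 = 39.6, 330×0.03 = 9.9.
cat         O        E   (O−E)²/E
0         154      165     0.7333
1         123    115.5     0.4870
2          52     39.6     3.8828
≥3          1      9.9     8.0010
Sum = 13.104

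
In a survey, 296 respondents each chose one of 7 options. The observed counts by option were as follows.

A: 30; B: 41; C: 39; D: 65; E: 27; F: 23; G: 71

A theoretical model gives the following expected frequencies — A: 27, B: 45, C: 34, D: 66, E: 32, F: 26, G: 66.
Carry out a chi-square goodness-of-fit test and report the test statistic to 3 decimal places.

2.946

χ² = (30−27)²/27 + (41−45)²/45 + (39−34)²/34 + (65−66)²/66 + (27−32)²/32 + (23−26)²/26 + (71−66)²/66
   = 0.3333 + 0.3556 + 0.7353 + 0.0152 + 0.7813 + 0.3462 + 0.3788
Sum = 2.946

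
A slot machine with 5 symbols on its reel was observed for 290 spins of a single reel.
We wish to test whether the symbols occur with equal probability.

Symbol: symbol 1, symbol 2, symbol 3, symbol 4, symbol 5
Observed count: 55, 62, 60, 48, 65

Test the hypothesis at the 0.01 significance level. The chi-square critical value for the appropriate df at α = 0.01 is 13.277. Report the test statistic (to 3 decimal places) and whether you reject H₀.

3.069; do not reject

Expected count for each of the 5 categories: 290/5 = 58.
cat           O        E   (O−E)²/E
symbol 1     55       58     0.1552
symbol 2     62       58     0.2759
symbol 3     60       58     0.0690
symbol 4     48       58     1.7241
symbol 5     65       58     0.8448
Sum = 3.069
df = 4. Since 3.069 < 13.277, we do not reject H₀.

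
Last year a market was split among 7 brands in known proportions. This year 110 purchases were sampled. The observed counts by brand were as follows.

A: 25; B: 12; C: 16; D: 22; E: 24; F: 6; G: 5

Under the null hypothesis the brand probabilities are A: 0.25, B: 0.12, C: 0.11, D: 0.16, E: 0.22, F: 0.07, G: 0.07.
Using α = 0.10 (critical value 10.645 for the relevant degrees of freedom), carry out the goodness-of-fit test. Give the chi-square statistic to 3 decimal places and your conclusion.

4.017; do not reject

Expected counts E_i = n·p_i: 110×0.25 = 27.5, 110×0.12 = 13.2, 110×0.11 = 12.1, 110×0.16 = 17.6, 110×0.22 = 24.2, 110×0.07 = 7.7, 110×0.07 = 7.7.
cat         O        E   (O−E)²/E
A          25     27.5     0.2273
B          12     13.2     0.1091
C          16     12.1     1.2570
D          22     17.6     1.1000
E          24     24.2     0.0017
F           6      7.7     0.3753
G           5      7.7     0.9468
Sum = 4.017
df = 6. Since 4.017 < 10.645, we do not reject H₀.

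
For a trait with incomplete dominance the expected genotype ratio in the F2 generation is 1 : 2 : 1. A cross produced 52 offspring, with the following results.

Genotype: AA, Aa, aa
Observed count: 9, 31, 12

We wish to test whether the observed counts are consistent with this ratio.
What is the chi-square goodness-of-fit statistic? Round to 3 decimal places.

Ratio total = 4. Expected counts: 52×1/4 = 13, 52×2/4 = 26, 52×1/4 = 13.
cat         O        E   (O−E)²/E
AA          9       13     1.2308
Aa         31       26     0.9615
aa         12       13     0.0769
Sum = 2.269

2.269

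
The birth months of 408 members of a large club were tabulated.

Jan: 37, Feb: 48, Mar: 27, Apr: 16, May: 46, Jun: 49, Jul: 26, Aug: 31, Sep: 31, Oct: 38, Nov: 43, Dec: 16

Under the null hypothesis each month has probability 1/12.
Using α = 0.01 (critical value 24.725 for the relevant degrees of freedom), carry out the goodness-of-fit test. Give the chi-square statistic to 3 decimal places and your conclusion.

42.647; reject

Under H₀ each category has probability 1/12, so each expected count is 408/12 = 34.
Jan: (37 − 34)²/34 = 9/34 = 0.2647
Feb: (48 − 34)²/34 = 196/34 = 5.7647
Mar: (27 − 34)²/34 = 49/34 = 1.4412
Apr: (16 − 34)²/34 = 324/34 = 9.5294
May: (46 − 34)²/34 = 144/34 = 4.2353
Jun: (49 − 34)²/34 = 225/34 = 6.6176
Jul: (26 − 34)²/34 = 64/34 = 1.8824
Aug: (31 − 34)²/34 = 9/34 = 0.2647
Sep: (31 − 34)²/34 = 9/34 = 0.2647
Oct: (38 − 34)²/34 = 16/34 = 0.4706
Nov: (43 − 34)²/34 = 81/34 = 2.3824
Dec: (16 − 34)²/34 = 324/34 = 9.5294
Sum = 42.647
df = 11. Since 42.647 > 24.725, we reject H₀.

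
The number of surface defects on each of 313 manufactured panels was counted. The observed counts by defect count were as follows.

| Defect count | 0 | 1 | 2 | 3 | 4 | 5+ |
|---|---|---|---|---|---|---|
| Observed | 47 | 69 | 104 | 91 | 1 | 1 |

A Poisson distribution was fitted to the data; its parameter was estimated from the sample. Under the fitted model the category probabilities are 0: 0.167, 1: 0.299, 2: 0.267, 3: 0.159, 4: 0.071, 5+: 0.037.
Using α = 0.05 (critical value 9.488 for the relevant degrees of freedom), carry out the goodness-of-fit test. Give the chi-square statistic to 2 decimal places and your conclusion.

76.08; reject

Expected counts E_i = n·p_i: 313×0.167 = 52.271, 313×0.299 = 93.587, 313×0.267 = 83.571, 313×0.159 = 49.767, 313×0.071 = 22.223, 313×0.037 = 11.581.
χ² = (47−52.271)²/52.271 + (69−93.587)²/93.587 + (104−83.571)²/83.571 + (91−49.767)²/49.767 + (1−22.223)²/22.223 + (1−11.581)²/11.581
   = 0.532 + 6.459 + 4.994 + 34.162 + 20.268 + 9.667
Sum = 76.08
df = 4. Since 76.08 > 9.488, we reject H₀.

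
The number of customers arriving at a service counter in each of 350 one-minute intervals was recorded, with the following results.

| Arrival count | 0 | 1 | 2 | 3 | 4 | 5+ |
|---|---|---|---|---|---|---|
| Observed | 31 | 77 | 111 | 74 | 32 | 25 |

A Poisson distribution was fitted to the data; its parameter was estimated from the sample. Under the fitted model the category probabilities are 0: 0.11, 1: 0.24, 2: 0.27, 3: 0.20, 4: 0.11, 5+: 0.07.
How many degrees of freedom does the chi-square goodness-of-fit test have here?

There are k = 6 categories and 1 parameter estimated from the data, so df = 6 − 1 − 1 = 4.

4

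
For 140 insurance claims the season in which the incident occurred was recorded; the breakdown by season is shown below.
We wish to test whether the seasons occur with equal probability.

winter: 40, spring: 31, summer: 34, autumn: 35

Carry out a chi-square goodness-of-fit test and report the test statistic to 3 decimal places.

Under H₀ each category has probability 1/4, so each expected count is 140/4 = 35.
winter: (40 − 35)²/35 = 25/35 = 0.7143
spring: (31 − 35)²/35 = 16/35 = 0.4571
summer: (34 − 35)²/35 = 1/35 = 0.0286
autumn: (35 − 35)²/35 = 0/35 = 0.0000
Sum = 1.200

1.200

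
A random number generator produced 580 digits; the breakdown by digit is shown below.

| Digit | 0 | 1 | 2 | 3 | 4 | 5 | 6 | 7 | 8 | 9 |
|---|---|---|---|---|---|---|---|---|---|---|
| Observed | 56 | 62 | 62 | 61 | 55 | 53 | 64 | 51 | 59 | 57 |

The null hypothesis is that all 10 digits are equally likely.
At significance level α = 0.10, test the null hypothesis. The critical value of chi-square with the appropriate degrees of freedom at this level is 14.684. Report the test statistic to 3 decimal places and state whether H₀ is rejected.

2.862; do not reject

Under H₀ each category has probability 1/10, so each expected count is 580/10 = 58.
χ² = (56−58)²/58 + (62−58)²/58 + (62−58)²/58 + (61−58)²/58 + (55−58)²/58 + (53−58)²/58 + (64−58)²/58 + (51−58)²/58 + (59−58)²/58 + (57−58)²/58
   = 0.0690 + 0.2759 + 0.2759 + 0.1552 + 0.1552 + 0.4310 + 0.6207 + 0.8448 + 0.0172 + 0.0172
Sum = 2.862
df = 9. Since 2.862 < 14.684, we do not reject H₀.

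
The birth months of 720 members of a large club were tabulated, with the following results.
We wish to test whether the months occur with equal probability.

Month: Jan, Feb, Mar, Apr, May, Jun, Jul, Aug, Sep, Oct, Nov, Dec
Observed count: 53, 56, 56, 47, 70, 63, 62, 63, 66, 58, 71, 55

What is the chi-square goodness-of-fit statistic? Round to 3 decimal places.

9.300

Under H₀ each category has probability 1/12, so each expected count is 720/12 = 60.
χ² = (53−60)²/60 + (56−60)²/60 + (56−60)²/60 + (47−60)²/60 + (70−60)²/60 + (63−60)²/60 + (62−60)²/60 + (63−60)²/60 + (66−60)²/60 + (58−60)²/60 + (71−60)²/60 + (55−60)²/60
   = 0.8167 + 0.2667 + 0.2667 + 2.8167 + 1.6667 + 0.1500 + 0.0667 + 0.1500 + 0.6000 + 0.0667 + 2.0167 + 0.4167
Sum = 9.300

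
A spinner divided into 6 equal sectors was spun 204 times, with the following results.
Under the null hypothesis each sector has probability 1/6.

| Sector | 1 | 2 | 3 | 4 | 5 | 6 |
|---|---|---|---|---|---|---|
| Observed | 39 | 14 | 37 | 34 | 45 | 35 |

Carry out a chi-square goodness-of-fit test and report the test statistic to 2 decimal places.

16.35

Expected count for each of the 6 categories: 204/6 = 34.
cat         O        E   (O−E)²/E
1          39       34      0.735
2          14       34     11.765
3          37       34      0.265
4          34       34      0.000
5          45       34      3.559
6          35       34      0.029
Sum = 16.35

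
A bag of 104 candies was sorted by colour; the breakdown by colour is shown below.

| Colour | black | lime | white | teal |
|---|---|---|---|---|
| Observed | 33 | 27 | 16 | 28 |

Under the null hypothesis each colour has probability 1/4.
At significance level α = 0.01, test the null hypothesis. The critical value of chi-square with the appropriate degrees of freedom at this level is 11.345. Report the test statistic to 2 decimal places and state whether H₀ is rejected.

5.92; do not reject

Under H₀ each category has probability 1/4, so each expected count is 104/4 = 26.
χ² = (33−26)²/26 + (27−26)²/26 + (16−26)²/26 + (28−26)²/26
   = 1.885 + 0.038 + 3.846 + 0.154
Sum = 5.92
df = 3. Since 5.92 < 11.345, we do not reject H₀.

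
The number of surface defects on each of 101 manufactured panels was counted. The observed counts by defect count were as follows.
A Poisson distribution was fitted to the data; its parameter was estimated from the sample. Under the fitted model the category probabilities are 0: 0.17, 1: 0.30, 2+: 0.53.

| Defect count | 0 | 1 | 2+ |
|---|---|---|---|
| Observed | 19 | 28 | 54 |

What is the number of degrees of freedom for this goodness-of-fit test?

There are k = 3 categories and 1 parameter estimated from the data, so df = 3 − 1 − 1 = 1.

1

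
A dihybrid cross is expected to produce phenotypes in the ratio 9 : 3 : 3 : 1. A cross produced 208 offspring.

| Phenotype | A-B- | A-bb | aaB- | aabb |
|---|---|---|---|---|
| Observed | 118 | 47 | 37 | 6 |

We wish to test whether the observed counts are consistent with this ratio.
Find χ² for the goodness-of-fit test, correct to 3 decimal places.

Ratio total = 16. Expected counts: 208×9/16 = 117, 208×3/16 = 39, 208×3/16 = 39, 208×1/16 = 13.
cat         O        E   (O−E)²/E
A-B-      118      117     0.0085
A-bb       47       39     1.6410
aaB-       37       39     0.1026
aabb        6       13     3.7692
Sum = 5.521

5.521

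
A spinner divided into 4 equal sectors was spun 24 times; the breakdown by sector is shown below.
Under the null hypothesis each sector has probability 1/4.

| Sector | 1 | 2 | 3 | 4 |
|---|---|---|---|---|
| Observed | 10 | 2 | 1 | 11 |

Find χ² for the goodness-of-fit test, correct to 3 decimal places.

13.667

Under H₀ each category has probability 1/4, so each expected count is 24/4 = 6.
cat         O        E   (O−E)²/E
1          10        6     2.6667
2           2        6     2.6667
3           1        6     4.1667
4          11        6     4.1667
Sum = 13.667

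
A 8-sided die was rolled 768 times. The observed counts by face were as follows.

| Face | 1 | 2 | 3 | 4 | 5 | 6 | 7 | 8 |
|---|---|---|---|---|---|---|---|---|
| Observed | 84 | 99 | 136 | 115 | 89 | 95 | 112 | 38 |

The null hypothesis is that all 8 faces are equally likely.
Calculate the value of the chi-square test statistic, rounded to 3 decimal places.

60.250

Expected count for each of the 8 categories: 768/8 = 96.
cat         O        E   (O−E)²/E
1          84       96     1.5000
2          99       96     0.0938
3         136       96    16.6667
4         115       96     3.7604
5          89       96     0.5104
6          95       96     0.0104
7         112       96     2.6667
8          38       96    35.0417
Sum = 60.250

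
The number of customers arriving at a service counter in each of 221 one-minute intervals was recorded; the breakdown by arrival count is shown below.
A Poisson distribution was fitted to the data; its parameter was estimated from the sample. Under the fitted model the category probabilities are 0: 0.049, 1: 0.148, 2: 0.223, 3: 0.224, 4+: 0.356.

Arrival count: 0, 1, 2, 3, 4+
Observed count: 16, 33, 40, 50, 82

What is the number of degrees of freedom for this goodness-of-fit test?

3

There are k = 5 categories and 1 parameter estimated from the data, so df = 5 − 1 − 1 = 3.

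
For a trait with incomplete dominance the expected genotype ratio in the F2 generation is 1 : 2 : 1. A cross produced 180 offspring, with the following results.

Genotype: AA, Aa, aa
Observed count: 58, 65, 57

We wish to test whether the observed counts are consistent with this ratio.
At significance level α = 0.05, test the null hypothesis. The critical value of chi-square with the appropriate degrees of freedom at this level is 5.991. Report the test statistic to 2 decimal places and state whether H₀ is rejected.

Ratio total = 4. Expected counts: 180×1/4 = 45, 180×2/4 = 90, 180×1/4 = 45.
χ² = (58−45)²/45 + (65−90)²/90 + (57−45)²/45
   = 3.756 + 6.944 + 3.200
Sum = 13.90
df = 2. Since 13.90 > 5.991, we reject H₀.

13.90; reject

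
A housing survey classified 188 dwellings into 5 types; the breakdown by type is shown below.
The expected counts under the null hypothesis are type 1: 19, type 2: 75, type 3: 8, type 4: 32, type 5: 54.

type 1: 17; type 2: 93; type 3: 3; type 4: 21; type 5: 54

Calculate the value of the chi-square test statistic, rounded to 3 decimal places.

11.437

cat         O        E   (O−E)²/E
type 1     17       19     0.2105
type 2     93       75     4.3200
type 3      3        8     3.1250
type 4     21       32     3.7813
type 5     54       54     0.0000
Sum = 11.437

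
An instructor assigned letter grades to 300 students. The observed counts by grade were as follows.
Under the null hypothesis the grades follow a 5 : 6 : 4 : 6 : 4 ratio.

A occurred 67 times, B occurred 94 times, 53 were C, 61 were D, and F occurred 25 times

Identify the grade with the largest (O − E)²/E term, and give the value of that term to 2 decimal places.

F, 11.02

Ratio total = 25. Expected counts: 300×5/25 = 60, 300×6/25 = 72, 300×4/25 = 48, 300×6/25 = 72, 300×4/25 = 48.
cat         O        E   (O−E)²/E
A          67       60      0.817
B          94       72      6.722
C          53       48      0.521
D          61       72      1.681
F          25       48     11.021
The largest term is for F: 11.02.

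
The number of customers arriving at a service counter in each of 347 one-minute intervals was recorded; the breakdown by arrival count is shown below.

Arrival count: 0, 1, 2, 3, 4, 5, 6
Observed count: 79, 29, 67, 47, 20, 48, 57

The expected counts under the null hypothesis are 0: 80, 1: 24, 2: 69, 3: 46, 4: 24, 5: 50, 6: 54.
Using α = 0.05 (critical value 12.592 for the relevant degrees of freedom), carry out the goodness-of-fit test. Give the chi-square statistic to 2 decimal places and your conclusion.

0: (79 − 80)²/80 = 1/80 = 0.013
1: (29 − 24)²/24 = 25/24 = 1.042
2: (67 − 69)²/69 = 4/69 = 0.058
3: (47 − 46)²/46 = 1/46 = 0.022
4: (20 − 24)²/24 = 16/24 = 0.667
5: (48 − 50)²/50 = 4/50 = 0.080
6: (57 − 54)²/54 = 9/54 = 0.167
Sum = 2.05
df = 6. Since 2.05 < 12.592, we do not reject H₀.

2.05; do not reject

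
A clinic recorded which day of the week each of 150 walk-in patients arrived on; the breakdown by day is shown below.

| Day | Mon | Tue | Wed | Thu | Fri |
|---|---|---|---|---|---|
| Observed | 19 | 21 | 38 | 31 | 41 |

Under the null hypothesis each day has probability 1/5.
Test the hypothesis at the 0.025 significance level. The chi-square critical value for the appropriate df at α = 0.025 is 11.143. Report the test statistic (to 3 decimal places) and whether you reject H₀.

Under H₀ each category has probability 1/5, so each expected count is 150/5 = 30.
Mon: (19 − 30)²/30 = 121/30 = 4.0333
Tue: (21 − 30)²/30 = 81/30 = 2.7000
Wed: (38 − 30)²/30 = 64/30 = 2.1333
Thu: (31 − 30)²/30 = 1/30 = 0.0333
Fri: (41 − 30)²/30 = 121/30 = 4.0333
Sum = 12.933
df = 4. Since 12.933 > 11.143, we reject H₀.

12.933; reject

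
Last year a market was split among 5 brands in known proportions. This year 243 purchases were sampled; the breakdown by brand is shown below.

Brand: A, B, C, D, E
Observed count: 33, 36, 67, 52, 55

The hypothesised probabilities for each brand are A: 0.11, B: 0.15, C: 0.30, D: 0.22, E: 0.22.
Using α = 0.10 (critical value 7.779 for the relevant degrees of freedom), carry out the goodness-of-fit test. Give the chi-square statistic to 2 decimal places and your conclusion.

2.04; do not reject

Expected counts E_i = n·p_i: 243×0.11 = 26.73, 243×0.15 = 36.45, 243×0.30 = 72.9, 243×0.22 = 53.46, 243×0.22 = 53.46.
χ² = (33−26.73)²/26.73 + (36−36.45)²/36.45 + (67−72.9)²/72.9 + (52−53.46)²/53.46 + (55−53.46)²/53.46
   = 1.471 + 0.006 + 0.478 + 0.040 + 0.044
Sum = 2.04
df = 4. Since 2.04 < 7.779, we do not reject H₀.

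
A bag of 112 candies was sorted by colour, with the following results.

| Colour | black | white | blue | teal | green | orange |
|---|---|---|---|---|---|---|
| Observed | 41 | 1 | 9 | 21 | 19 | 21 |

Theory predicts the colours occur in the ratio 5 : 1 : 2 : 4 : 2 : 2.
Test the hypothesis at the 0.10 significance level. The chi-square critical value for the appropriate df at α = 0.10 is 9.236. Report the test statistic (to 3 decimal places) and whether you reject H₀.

14.993; reject

Ratio total = 16. Expected counts: 112×5/16 = 35, 112×1/16 = 7, 112×2/16 = 14, 112×4/16 = 28, 112×2/16 = 14, 112×2/16 = 14.
cat         O        E   (O−E)²/E
black      41       35     1.0286
white       1        7     5.1429
blue        9       14     1.7857
teal       21       28     1.7500
green      19       14     1.7857
orange     21       14     3.5000
Sum = 14.993
df = 5. Since 14.993 > 9.236, we reject H₀.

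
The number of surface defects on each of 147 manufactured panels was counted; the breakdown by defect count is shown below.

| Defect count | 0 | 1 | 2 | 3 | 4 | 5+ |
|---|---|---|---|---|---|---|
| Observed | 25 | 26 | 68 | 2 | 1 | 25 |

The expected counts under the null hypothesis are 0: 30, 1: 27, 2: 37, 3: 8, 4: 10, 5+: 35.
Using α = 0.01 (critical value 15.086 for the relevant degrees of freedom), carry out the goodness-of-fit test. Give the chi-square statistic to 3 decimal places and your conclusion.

42.300; reject

0: (25 − 30)²/30 = 25/30 = 0.8333
1: (26 − 27)²/27 = 1/27 = 0.0370
2: (68 − 37)²/37 = 961/37 = 25.9730
3: (2 − 8)²/8 = 36/8 = 4.5000
4: (1 − 10)²/10 = 81/10 = 8.1000
5+: (25 − 35)²/35 = 100/35 = 2.8571
Sum = 42.300
df = 5. Since 42.300 > 15.086, we reject H₀.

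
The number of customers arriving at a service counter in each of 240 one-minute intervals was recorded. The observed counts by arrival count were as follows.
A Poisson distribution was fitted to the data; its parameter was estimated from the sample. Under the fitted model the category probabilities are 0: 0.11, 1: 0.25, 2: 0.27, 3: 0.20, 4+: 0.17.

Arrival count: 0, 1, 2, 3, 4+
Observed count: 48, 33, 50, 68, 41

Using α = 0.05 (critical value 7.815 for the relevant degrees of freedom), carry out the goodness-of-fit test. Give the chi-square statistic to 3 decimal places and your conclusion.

Expected counts E_i = n·p_i: 240×0.11 = 26.4, 240×0.25 = 60, 240×0.27 = 64.8, 240×0.20 = 48, 240×0.17 = 40.8.
χ² = (48−26.4)²/26.4 + (33−60)²/60 + (50−64.8)²/64.8 + (68−48)²/48 + (41−40.8)²/40.8
   = 17.6727 + 12.1500 + 3.3802 + 8.3333 + 0.0010
Sum = 41.537
df = 3. Since 41.537 > 7.815, we reject H₀.

41.537; reject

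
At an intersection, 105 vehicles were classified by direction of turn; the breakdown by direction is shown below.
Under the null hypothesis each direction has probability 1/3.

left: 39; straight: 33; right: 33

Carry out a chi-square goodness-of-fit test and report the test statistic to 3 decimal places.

Under H₀ each category has probability 1/3, so each expected count is 105/3 = 35.
left: (39 − 35)²/35 = 16/35 = 0.4571
straight: (33 − 35)²/35 = 4/35 = 0.1143
right: (33 − 35)²/35 = 4/35 = 0.1143
Sum = 0.686

0.686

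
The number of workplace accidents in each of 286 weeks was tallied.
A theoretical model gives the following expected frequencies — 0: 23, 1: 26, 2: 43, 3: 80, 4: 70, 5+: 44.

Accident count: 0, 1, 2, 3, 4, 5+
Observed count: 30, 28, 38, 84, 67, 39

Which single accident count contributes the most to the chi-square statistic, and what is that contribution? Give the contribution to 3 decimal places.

χ² = (30−23)²/23 + (28−26)²/26 + (38−43)²/43 + (84−80)²/80 + (67−70)²/70 + (39−44)²/44
   = 2.1304 + 0.1538 + 0.5814 + 0.2000 + 0.1286 + 0.5682
The largest term is for 0: 2.130.

0, 2.130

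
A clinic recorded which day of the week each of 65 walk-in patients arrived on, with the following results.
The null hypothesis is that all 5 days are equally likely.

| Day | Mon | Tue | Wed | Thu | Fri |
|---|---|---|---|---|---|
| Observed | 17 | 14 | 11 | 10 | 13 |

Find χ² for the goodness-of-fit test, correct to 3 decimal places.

Expected count for each of the 5 categories: 65/5 = 13.
χ² = (17−13)²/13 + (14−13)²/13 + (11−13)²/13 + (10−13)²/13 + (13−13)²/13
   = 1.2308 + 0.0769 + 0.3077 + 0.6923 + 0.0000
Sum = 2.308

2.308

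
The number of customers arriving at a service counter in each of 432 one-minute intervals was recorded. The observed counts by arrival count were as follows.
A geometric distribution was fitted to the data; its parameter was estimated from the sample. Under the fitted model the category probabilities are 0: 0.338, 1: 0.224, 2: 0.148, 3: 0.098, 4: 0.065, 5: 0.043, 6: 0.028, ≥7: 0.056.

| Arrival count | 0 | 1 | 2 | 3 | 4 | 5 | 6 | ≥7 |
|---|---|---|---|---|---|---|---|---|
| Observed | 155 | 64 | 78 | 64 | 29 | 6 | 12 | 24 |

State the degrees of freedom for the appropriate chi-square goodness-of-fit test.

There are k = 8 categories and 1 parameter estimated from the data, so df = 8 − 1 − 1 = 6.

6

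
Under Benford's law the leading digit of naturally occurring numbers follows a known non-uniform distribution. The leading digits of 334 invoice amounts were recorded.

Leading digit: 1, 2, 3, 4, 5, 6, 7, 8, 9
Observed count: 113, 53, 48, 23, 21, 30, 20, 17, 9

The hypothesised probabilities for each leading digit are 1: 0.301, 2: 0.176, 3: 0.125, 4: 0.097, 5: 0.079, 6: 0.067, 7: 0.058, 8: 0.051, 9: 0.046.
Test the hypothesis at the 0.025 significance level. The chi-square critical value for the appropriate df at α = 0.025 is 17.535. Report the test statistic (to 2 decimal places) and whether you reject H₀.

12.13; do not reject

Expected counts E_i = n·p_i: 334×0.301 = 100.534, 334×0.176 = 58.784, 334×0.125 = 41.75, 334×0.097 = 32.398, 334×0.079 = 26.386, 334×0.067 = 22.378, 334×0.058 = 19.372, 334×0.051 = 17.034, 334×0.046 = 15.364.
χ² = (113−100.534)²/100.534 + (53−58.784)²/58.784 + (48−41.75)²/41.75 + (23−32.398)²/32.398 + (21−26.386)²/26.386 + (30−22.378)²/22.378 + (20−19.372)²/19.372 + (17−17.034)²/17.034 + (9−15.364)²/15.364
   = 1.546 + 0.569 + 0.936 + 2.726 + 1.099 + 2.596 + 0.020 + 0.000 + 2.636
Sum = 12.13
df = 8. Since 12.13 < 17.535, we do not reject H₀.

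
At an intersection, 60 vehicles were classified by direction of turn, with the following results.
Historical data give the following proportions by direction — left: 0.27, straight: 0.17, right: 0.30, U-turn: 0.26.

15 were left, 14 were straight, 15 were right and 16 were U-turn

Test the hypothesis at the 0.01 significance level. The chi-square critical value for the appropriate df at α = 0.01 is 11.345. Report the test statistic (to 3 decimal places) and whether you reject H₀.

2.015; do not reject

Expected counts E_i = n·p_i: 60×0.27 = 16.2, 60×0.17 = 10.2, 60×0.30 = 18, 60×0.26 = 15.6.
cat           O        E   (O−E)²/E
left         15     16.2     0.0889
straight     14     10.2     1.4157
right        15       18     0.5000
U-turn       16     15.6     0.0103
Sum = 2.015
df = 3. Since 2.015 < 11.345, we do not reject H₀.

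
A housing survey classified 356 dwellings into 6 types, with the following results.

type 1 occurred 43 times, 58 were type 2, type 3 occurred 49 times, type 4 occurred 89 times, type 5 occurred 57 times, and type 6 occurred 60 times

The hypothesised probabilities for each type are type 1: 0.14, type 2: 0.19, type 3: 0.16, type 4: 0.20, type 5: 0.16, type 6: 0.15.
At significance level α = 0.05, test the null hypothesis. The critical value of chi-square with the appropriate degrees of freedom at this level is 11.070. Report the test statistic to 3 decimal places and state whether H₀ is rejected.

8.691; do not reject

Expected counts E_i = n·p_i: 356×0.14 = 49.84, 356×0.19 = 67.64, 356×0.16 = 56.96, 356×0.20 = 71.2, 356×0.16 = 56.96, 356×0.15 = 53.4.
χ² = (43−49.84)²/49.84 + (58−67.64)²/67.64 + (49−56.96)²/56.96 + (89−71.2)²/71.2 + (57−56.96)²/56.96 + (60−53.4)²/53.4
   = 0.9387 + 1.3739 + 1.1124 + 4.4500 + 0.0000 + 0.8157
Sum = 8.691
df = 5. Since 8.691 < 11.070, we do not reject H₀.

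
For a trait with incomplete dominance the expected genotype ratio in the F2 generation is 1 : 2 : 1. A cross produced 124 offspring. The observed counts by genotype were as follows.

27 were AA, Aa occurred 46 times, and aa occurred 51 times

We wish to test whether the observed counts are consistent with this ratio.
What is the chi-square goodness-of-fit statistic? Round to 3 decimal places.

17.548

Ratio total = 4. Expected counts: 124×1/4 = 31, 124×2/4 = 62, 124×1/4 = 31.
AA: (27 − 31)²/31 = 16/31 = 0.5161
Aa: (46 − 62)²/62 = 256/62 = 4.1290
aa: (51 − 31)²/31 = 400/31 = 12.9032
Sum = 17.548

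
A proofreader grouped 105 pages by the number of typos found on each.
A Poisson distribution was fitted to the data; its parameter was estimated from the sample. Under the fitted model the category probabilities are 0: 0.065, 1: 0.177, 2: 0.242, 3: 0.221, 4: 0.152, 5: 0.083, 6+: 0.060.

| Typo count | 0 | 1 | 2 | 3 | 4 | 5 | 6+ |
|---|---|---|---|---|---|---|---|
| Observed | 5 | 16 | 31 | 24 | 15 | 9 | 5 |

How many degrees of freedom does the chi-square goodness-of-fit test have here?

There are k = 7 categories and 1 parameter estimated from the data, so df = 7 − 1 − 1 = 5.

5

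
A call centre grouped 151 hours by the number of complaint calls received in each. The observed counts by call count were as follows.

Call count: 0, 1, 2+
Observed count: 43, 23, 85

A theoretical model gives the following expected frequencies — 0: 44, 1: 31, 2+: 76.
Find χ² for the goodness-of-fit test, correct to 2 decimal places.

cat         O        E   (O−E)²/E
0          43       44      0.023
1          23       31      2.065
2+         85       76      1.066
Sum = 3.15

3.15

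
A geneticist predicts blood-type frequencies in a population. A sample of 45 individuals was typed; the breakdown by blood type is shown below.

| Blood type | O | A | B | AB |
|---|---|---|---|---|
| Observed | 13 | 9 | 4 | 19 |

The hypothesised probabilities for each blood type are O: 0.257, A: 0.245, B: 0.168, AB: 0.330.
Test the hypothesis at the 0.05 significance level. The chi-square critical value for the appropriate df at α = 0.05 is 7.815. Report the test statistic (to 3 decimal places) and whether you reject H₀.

Expected counts E_i = n·p_i: 45×0.257 = 11.565, 45×0.245 = 11.025, 45×0.168 = 7.56, 45×0.330 = 14.85.
χ² = (13−11.565)²/11.565 + (9−11.025)²/11.025 + (4−7.56)²/7.56 + (19−14.85)²/14.85
   = 0.1781 + 0.3719 + 1.6764 + 1.1598
Sum = 3.386
df = 3. Since 3.386 < 7.815, we do not reject H₀.

3.386; do not reject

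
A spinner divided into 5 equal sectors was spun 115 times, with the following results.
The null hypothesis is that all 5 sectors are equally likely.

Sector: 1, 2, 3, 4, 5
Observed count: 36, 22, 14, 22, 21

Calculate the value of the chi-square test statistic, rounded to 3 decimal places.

Expected count for each of the 5 categories: 115/5 = 23.
1: (36 − 23)²/23 = 169/23 = 7.3478
2: (22 − 23)²/23 = 1/23 = 0.0435
3: (14 − 23)²/23 = 81/23 = 3.5217
4: (22 − 23)²/23 = 1/23 = 0.0435
5: (21 − 23)²/23 = 4/23 = 0.1739
Sum = 11.130

11.130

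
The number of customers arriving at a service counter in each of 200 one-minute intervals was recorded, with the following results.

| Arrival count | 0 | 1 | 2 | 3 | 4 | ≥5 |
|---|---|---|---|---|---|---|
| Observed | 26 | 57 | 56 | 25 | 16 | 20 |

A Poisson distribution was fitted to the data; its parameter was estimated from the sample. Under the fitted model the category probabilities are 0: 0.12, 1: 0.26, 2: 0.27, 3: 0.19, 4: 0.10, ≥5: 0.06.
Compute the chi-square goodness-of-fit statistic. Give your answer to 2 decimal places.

11.30

Expected counts E_i = n·p_i: 200×0.12 = 24, 200×0.26 = 52, 200×0.27 = 54, 200×0.19 = 38, 200×0.10 = 20, 200×0.06 = 12.
χ² = (26−24)²/24 + (57−52)²/52 + (56−54)²/54 + (25−38)²/38 + (16−20)²/20 + (20−12)²/12
   = 0.167 + 0.481 + 0.074 + 4.447 + 0.800 + 5.333
Sum = 11.30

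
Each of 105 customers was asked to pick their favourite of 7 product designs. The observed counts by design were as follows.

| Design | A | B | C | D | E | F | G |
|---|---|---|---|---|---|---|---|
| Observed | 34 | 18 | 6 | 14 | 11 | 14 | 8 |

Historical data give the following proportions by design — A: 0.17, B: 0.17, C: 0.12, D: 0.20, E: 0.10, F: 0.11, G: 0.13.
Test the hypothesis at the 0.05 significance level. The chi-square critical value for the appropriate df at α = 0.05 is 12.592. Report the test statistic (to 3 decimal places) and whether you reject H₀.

Expected counts E_i = n·p_i: 105×0.17 = 17.85, 105×0.17 = 17.85, 105×0.12 = 12.6, 105×0.20 = 21, 105×0.10 = 10.5, 105×0.11 = 11.55, 105×0.13 = 13.65.
A: (34 − 17.85)²/17.85 = 260.8225/17.85 = 14.6119
B: (18 − 17.85)²/17.85 = 0.0225/17.85 = 0.0013
C: (6 − 12.6)²/12.6 = 43.56/12.6 = 3.4571
D: (14 − 21)²/21 = 49/21 = 2.3333
E: (11 − 10.5)²/10.5 = 0.25/10.5 = 0.0238
F: (14 − 11.55)²/11.55 = 6.0025/11.55 = 0.5197
G: (8 − 13.65)²/13.65 = 31.9225/13.65 = 2.3386
Sum = 23.286
df = 6. Since 23.286 > 12.592, we reject H₀.

23.286; reject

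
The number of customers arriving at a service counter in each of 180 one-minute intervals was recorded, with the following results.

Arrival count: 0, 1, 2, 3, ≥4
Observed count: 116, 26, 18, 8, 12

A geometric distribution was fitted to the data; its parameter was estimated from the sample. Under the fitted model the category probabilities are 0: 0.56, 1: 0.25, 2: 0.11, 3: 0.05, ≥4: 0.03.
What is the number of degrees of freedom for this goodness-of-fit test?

3

There are k = 5 categories and 1 parameter estimated from the data, so df = 5 − 1 − 1 = 3.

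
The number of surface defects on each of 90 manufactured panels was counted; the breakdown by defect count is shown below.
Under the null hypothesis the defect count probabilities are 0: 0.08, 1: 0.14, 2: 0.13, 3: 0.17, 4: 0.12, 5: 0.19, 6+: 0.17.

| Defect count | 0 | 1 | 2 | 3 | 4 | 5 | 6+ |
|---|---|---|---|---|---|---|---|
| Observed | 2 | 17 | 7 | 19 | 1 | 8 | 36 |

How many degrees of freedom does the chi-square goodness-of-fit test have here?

There are k = 7 categories and no parameters were estimated from the data, so df = 7 − 1 = 6.

6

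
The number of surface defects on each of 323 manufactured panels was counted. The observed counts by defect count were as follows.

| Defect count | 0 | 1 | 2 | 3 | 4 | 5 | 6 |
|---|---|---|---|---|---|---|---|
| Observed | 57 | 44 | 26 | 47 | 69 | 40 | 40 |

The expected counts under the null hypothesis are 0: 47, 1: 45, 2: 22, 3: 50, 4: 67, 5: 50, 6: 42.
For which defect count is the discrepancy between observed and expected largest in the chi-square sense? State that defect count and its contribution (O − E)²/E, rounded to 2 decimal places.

0, 2.13

cat         O        E   (O−E)²/E
0          57       47      2.128
1          44       45      0.022
2          26       22      0.727
3          47       50      0.180
4          69       67      0.060
5          40       50      2.000
6          40       42      0.095
The largest term is for 0: 2.13.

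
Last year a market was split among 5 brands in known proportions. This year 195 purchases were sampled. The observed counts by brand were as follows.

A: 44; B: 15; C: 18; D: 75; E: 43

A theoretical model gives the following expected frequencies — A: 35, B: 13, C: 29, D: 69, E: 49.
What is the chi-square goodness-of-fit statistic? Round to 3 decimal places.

8.051

χ² = (44−35)²/35 + (15−13)²/13 + (18−29)²/29 + (75−69)²/69 + (43−49)²/49
   = 2.3143 + 0.3077 + 4.1724 + 0.5217 + 0.7347
Sum = 8.051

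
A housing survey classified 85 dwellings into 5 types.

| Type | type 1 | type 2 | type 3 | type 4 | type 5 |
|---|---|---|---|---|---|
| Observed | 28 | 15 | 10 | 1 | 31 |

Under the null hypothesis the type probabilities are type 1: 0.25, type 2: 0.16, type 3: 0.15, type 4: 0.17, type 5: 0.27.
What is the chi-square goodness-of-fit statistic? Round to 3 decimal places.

18.224

Expected counts E_i = n·p_i: 85×0.25 = 21.25, 85×0.16 = 13.6, 85×0.15 = 12.75, 85×0.17 = 14.45, 85×0.27 = 22.95.
χ² = (28−21.25)²/21.25 + (15−13.6)²/13.6 + (10−12.75)²/12.75 + (1−14.45)²/14.45 + (31−22.95)²/22.95
   = 2.1441 + 0.1441 + 0.5931 + 12.5192 + 2.8236
Sum = 18.224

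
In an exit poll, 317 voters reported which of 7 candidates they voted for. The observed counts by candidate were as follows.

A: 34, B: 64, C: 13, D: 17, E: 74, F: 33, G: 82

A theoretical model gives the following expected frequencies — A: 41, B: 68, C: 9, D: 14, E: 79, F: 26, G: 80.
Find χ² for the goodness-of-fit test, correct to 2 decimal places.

6.10

A: (34 − 41)²/41 = 49/41 = 1.195
B: (64 − 68)²/68 = 16/68 = 0.235
C: (13 − 9)²/9 = 16/9 = 1.778
D: (17 − 14)²/14 = 9/14 = 0.643
E: (74 − 79)²/79 = 25/79 = 0.316
F: (33 − 26)²/26 = 49/26 = 1.885
G: (82 − 80)²/80 = 4/80 = 0.050
Sum = 6.10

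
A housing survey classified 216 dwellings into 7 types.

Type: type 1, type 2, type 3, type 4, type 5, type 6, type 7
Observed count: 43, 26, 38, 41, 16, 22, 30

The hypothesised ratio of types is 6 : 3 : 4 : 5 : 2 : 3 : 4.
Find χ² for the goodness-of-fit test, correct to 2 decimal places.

Ratio total = 27. Expected counts: 216×6/27 = 48, 216×3/27 = 24, 216×4/27 = 32, 216×5/27 = 40, 216×2/27 = 16, 216×3/27 = 24, 216×4/27 = 32.
cat         O        E   (O−E)²/E
type 1     43       48      0.521
type 2     26       24      0.167
type 3     38       32      1.125
type 4     41       40      0.025
type 5     16       16      0.000
type 6     22       24      0.167
type 7     30       32      0.125
Sum = 2.13

2.13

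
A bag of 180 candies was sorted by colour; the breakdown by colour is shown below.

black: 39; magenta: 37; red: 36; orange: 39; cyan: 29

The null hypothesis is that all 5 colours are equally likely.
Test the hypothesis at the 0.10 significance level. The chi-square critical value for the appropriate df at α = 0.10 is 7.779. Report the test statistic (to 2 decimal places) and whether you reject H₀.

1.89; do not reject

Under H₀ each category has probability 1/5, so each expected count is 180/5 = 36.
cat          O        E   (O−E)²/E
black       39       36      0.250
magenta     37       36      0.028
red         36       36      0.000
orange      39       36      0.250
cyan        29       36      1.361
Sum = 1.89
df = 4. Since 1.89 < 7.779, we do not reject H₀.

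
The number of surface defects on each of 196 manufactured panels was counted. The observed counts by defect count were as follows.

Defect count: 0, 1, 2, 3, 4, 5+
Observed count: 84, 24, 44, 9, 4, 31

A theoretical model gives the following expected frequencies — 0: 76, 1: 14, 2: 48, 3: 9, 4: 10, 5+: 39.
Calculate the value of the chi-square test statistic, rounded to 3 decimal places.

0: (84 − 76)²/76 = 64/76 = 0.8421
1: (24 − 14)²/14 = 100/14 = 7.1429
2: (44 − 48)²/48 = 16/48 = 0.3333
3: (9 − 9)²/9 = 0/9 = 0.0000
4: (4 − 10)²/10 = 36/10 = 3.6000
5+: (31 − 39)²/39 = 64/39 = 1.6410
Sum = 13.559

13.559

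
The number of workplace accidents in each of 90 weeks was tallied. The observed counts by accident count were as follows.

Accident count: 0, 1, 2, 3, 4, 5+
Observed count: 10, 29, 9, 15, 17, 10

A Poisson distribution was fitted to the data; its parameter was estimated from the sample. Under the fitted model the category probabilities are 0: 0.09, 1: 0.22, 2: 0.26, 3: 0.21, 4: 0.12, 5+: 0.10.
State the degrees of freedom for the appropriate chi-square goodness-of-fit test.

4

There are k = 6 categories and 1 parameter estimated from the data, so df = 6 − 1 − 1 = 4.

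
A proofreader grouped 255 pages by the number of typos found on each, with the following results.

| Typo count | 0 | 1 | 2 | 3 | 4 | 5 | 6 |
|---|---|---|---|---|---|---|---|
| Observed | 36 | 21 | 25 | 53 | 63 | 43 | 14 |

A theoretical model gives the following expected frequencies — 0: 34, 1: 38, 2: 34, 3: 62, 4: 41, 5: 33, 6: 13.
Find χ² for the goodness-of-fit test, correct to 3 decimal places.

χ² = (36−34)²/34 + (21−38)²/38 + (25−34)²/34 + (53−62)²/62 + (63−41)²/41 + (43−33)²/33 + (14−13)²/13
   = 0.1176 + 7.6053 + 2.3824 + 1.3065 + 11.8049 + 3.0303 + 0.0769
Sum = 26.324

26.324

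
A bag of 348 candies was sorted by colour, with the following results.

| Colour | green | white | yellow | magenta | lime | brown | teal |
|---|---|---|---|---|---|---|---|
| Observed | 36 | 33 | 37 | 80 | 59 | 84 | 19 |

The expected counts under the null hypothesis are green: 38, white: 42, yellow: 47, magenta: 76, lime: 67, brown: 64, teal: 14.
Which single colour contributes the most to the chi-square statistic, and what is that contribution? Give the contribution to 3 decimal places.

brown, 6.250

green: (36 − 38)²/38 = 4/38 = 0.1053
white: (33 − 42)²/42 = 81/42 = 1.9286
yellow: (37 − 47)²/47 = 100/47 = 2.1277
magenta: (80 − 76)²/76 = 16/76 = 0.2105
lime: (59 − 67)²/67 = 64/67 = 0.9552
brown: (84 − 64)²/64 = 400/64 = 6.2500
teal: (19 − 14)²/14 = 25/14 = 1.7857
The largest term is for brown: 6.250.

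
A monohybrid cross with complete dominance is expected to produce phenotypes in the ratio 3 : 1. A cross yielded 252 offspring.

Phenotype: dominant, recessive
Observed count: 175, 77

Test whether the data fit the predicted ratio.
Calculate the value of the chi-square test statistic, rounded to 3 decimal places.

Ratio total = 4. Expected counts: 252×3/4 = 189, 252×1/4 = 63.
dominant: (175 − 189)²/189 = 196/189 = 1.0370
recessive: (77 − 63)²/63 = 196/63 = 3.1111
Sum = 4.148

4.148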